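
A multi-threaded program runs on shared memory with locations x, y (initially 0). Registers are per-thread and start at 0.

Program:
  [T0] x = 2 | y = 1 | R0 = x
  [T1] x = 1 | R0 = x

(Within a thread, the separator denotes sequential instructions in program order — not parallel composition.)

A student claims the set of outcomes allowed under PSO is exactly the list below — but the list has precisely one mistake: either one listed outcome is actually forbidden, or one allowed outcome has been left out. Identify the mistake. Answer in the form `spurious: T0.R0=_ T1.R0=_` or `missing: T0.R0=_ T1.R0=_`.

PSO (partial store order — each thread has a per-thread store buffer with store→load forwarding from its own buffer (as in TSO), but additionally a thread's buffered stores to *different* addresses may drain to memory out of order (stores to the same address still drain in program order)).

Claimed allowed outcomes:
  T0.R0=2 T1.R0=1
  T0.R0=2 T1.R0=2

missing: T0.R0=1 T1.R0=1

outcome vector order: (T0.R0,T1.R0)
PSO (3): 11 21 22
PSO∖claimed = {11}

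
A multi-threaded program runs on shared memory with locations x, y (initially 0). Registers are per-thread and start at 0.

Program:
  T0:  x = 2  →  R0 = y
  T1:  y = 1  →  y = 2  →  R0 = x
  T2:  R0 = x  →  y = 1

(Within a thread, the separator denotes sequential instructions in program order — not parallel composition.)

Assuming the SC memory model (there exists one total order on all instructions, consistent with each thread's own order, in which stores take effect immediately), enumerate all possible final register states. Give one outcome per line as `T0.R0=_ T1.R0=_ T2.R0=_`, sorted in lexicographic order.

outcome vector order: (T0.R0,T1.R0,T2.R0)
|SC outcomes| = 10

T0.R0=0 T1.R0=2 T2.R0=0
T0.R0=0 T1.R0=2 T2.R0=2
T0.R0=1 T1.R0=0 T2.R0=0
T0.R0=1 T1.R0=0 T2.R0=2
T0.R0=1 T1.R0=2 T2.R0=0
T0.R0=1 T1.R0=2 T2.R0=2
T0.R0=2 T1.R0=0 T2.R0=0
T0.R0=2 T1.R0=0 T2.R0=2
T0.R0=2 T1.R0=2 T2.R0=0
T0.R0=2 T1.R0=2 T2.R0=2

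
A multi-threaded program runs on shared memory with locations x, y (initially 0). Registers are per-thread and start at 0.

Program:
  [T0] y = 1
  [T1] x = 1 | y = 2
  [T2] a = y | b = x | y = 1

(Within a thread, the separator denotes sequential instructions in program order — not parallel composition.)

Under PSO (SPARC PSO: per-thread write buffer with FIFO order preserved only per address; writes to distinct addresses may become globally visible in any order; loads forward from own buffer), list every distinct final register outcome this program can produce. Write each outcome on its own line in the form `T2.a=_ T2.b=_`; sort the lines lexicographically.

outcome vector order: (T2.a,T2.b)
|PSO outcomes| = 6

T2.a=0 T2.b=0
T2.a=0 T2.b=1
T2.a=1 T2.b=0
T2.a=1 T2.b=1
T2.a=2 T2.b=0
T2.a=2 T2.b=1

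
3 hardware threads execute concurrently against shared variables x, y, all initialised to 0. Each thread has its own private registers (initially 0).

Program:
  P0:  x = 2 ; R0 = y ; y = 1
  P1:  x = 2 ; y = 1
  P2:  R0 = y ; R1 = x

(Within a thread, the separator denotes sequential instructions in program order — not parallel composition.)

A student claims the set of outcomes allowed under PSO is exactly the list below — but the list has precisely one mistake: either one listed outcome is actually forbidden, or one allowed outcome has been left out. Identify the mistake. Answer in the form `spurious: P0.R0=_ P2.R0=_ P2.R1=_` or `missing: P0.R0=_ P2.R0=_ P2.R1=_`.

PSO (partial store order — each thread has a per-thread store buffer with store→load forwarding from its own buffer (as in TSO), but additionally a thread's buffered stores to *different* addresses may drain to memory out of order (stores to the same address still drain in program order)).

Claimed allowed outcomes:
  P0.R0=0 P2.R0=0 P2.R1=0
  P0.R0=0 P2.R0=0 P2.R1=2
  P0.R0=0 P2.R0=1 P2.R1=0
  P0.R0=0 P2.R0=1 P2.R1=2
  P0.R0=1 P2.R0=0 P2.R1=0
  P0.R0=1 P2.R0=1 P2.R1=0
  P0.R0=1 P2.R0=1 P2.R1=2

outcome vector order: (P0.R0,P2.R0,P2.R1)
PSO (8): 0/0/0 0/0/2 0/1/0 0/1/2 1/0/0 1/0/2 1/1/0 1/1/2
PSO∖claimed = {1/0/2}

missing: P0.R0=1 P2.R0=0 P2.R1=2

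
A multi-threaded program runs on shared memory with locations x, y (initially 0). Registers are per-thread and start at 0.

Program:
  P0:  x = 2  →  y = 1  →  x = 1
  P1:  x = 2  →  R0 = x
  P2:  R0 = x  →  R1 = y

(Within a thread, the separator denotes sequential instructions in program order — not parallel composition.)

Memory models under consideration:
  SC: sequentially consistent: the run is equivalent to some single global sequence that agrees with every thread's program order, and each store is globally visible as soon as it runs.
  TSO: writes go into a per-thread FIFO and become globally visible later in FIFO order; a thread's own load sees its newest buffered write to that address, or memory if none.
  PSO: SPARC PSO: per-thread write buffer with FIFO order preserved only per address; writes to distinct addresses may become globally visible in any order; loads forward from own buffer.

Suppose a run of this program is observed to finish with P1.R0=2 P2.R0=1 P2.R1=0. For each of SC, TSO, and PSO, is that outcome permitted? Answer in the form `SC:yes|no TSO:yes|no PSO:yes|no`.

SC:no TSO:no PSO:yes

outcome vector order: (P1.R0,P2.R0,P2.R1)
SC (10): 1/0/0, 1/0/1, 1/1/1, 1/2/0, 1/2/1, 2/0/0, 2/0/1, 2/1/1, 2/2/0, 2/2/1
TSO (10): 1/0/0, 1/0/1, 1/1/1, 1/2/0, 1/2/1, 2/0/0, 2/0/1, 2/1/1, 2/2/0, 2/2/1
PSO (12): 1/0/0, 1/0/1, 1/1/0, 1/1/1, 1/2/0, 1/2/1, 2/0/0, 2/0/1, 2/1/0, 2/1/1, 2/2/0, 2/2/1
target 2/1/0 ∈ {PSO}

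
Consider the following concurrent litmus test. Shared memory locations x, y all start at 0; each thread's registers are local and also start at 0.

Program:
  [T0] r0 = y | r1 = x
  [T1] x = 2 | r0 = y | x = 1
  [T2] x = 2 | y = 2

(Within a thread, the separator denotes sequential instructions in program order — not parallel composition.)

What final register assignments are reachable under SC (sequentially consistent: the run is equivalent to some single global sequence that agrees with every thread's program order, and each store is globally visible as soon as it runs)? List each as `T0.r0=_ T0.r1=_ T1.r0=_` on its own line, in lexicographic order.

T0.r0=0 T0.r1=0 T1.r0=0
T0.r0=0 T0.r1=0 T1.r0=2
T0.r0=0 T0.r1=1 T1.r0=0
T0.r0=0 T0.r1=1 T1.r0=2
T0.r0=0 T0.r1=2 T1.r0=0
T0.r0=0 T0.r1=2 T1.r0=2
T0.r0=2 T0.r1=1 T1.r0=0
T0.r0=2 T0.r1=1 T1.r0=2
T0.r0=2 T0.r1=2 T1.r0=0
T0.r0=2 T0.r1=2 T1.r0=2

outcome vector order: (T0.r0,T0.r1,T1.r0)
|SC outcomes| = 10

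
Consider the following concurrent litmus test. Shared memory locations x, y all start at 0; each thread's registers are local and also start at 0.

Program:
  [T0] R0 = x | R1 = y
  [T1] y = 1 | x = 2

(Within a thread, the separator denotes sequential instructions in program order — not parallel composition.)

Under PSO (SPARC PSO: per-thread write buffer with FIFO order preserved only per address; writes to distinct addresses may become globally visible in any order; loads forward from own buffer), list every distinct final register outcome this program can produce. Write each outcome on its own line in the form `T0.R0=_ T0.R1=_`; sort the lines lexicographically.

outcome vector order: (T0.R0,T0.R1)
|PSO outcomes| = 4

T0.R0=0 T0.R1=0
T0.R0=0 T0.R1=1
T0.R0=2 T0.R1=0
T0.R0=2 T0.R1=1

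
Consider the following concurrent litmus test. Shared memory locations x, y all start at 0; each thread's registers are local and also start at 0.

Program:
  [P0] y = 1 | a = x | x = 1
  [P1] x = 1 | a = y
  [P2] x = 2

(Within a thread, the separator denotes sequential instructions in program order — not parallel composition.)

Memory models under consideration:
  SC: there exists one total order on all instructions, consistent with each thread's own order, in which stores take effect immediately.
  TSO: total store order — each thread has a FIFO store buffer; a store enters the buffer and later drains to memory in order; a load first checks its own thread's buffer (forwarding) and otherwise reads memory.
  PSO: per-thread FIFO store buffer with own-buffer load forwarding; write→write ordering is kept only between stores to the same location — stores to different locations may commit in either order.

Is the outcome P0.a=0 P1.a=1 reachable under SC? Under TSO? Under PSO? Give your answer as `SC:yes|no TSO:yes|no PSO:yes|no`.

outcome vector order: (P0.a,P1.a)
SC: 5 outcomes — {(0,1); (1,0); (1,1); (2,0); (2,1)}
TSO: 6 outcomes — {(0,0); (0,1); (1,0); (1,1); (2,0); (2,1)}
PSO: 6 outcomes — {(0,0); (0,1); (1,0); (1,1); (2,0); (2,1)}
target (0,1) ∈ {SC,TSO,PSO}

SC:yes TSO:yes PSO:yes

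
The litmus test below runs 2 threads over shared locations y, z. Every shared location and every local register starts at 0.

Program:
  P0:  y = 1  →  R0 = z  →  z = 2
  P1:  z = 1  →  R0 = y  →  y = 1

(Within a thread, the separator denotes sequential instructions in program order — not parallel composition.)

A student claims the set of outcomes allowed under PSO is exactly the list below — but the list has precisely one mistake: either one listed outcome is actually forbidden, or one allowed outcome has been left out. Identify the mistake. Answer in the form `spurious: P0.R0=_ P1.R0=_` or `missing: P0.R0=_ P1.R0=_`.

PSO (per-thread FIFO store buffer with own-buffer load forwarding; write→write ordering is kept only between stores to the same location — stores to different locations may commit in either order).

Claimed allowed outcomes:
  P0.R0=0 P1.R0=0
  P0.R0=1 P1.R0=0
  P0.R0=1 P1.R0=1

outcome vector order: (P0.R0,P1.R0)
[PSO] allowed = {<0 0> <0 1> <1 0> <1 1>}
PSO∖claimed = {<0 1>}

missing: P0.R0=0 P1.R0=1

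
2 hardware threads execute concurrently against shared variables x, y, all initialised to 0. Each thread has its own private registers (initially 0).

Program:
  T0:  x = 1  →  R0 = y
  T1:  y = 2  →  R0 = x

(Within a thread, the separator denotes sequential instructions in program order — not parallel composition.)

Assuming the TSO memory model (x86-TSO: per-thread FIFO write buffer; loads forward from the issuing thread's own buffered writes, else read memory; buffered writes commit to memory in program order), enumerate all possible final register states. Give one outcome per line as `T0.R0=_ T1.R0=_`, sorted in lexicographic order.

T0.R0=0 T1.R0=0
T0.R0=0 T1.R0=1
T0.R0=2 T1.R0=0
T0.R0=2 T1.R0=1

outcome vector order: (T0.R0,T1.R0)
|TSO outcomes| = 4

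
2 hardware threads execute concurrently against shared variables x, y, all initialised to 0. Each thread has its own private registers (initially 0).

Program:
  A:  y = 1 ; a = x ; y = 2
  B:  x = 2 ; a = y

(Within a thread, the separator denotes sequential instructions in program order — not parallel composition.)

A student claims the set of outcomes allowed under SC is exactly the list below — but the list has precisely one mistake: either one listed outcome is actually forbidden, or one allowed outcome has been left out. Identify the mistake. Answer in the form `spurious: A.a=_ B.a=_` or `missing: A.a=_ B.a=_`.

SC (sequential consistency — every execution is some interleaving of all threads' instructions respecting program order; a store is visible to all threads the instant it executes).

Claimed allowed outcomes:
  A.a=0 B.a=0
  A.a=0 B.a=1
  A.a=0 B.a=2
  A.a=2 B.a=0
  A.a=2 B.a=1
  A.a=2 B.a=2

spurious: A.a=0 B.a=0

outcome vector order: (A.a,B.a)
SC: 5 outcomes — {01; 02; 20; 21; 22}
claimed∖SC = {00}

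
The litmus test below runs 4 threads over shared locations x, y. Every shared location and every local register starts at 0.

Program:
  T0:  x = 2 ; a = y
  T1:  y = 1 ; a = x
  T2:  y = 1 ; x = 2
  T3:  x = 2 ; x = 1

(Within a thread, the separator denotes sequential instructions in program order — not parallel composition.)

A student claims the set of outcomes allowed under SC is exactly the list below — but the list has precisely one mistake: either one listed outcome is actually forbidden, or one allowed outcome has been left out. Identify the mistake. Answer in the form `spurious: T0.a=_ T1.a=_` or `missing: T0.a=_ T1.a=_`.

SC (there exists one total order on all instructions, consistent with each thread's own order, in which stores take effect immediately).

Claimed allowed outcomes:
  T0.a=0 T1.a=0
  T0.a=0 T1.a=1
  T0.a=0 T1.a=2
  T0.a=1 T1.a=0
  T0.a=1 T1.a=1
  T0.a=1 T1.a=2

outcome vector order: (T0.a,T1.a)
SC: 5 outcomes — {0/1; 0/2; 1/0; 1/1; 1/2}
claimed∖SC = {0/0}

spurious: T0.a=0 T1.a=0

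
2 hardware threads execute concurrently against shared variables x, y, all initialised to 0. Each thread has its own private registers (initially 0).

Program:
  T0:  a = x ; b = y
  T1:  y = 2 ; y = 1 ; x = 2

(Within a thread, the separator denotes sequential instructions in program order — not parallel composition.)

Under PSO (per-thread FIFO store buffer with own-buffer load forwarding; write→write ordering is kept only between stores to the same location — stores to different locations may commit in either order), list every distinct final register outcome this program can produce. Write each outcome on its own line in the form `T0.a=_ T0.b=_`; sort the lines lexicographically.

T0.a=0 T0.b=0
T0.a=0 T0.b=1
T0.a=0 T0.b=2
T0.a=2 T0.b=0
T0.a=2 T0.b=1
T0.a=2 T0.b=2

outcome vector order: (T0.a,T0.b)
|PSO outcomes| = 6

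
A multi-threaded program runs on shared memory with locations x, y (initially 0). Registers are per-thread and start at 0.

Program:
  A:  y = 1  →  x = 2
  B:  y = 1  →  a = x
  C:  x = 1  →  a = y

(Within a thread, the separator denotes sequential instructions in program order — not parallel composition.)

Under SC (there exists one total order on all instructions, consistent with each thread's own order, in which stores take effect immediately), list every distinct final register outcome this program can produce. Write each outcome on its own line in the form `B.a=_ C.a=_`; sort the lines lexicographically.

outcome vector order: (B.a,C.a)
|SC outcomes| = 5

B.a=0 C.a=1
B.a=1 C.a=0
B.a=1 C.a=1
B.a=2 C.a=0
B.a=2 C.a=1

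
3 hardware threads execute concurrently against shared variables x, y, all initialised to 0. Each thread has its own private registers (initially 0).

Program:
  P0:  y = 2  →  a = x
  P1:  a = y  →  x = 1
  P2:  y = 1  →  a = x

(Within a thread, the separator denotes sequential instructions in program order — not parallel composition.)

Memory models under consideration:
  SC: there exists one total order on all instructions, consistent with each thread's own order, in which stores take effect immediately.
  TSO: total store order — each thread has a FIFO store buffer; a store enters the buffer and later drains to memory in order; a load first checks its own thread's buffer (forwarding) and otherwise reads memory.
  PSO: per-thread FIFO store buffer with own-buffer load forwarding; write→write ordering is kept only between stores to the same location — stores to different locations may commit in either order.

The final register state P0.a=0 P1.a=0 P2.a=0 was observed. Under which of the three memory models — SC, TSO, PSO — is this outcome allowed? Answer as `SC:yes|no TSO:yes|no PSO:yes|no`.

outcome vector order: (P0.a,P1.a,P2.a)
SC (12): (0,0,0), (0,0,1), (0,1,0), (0,1,1), (0,2,0), (0,2,1), (1,0,0), (1,0,1), (1,1,0), (1,1,1), (1,2,0), (1,2,1)
TSO (12): (0,0,0), (0,0,1), (0,1,0), (0,1,1), (0,2,0), (0,2,1), (1,0,0), (1,0,1), (1,1,0), (1,1,1), (1,2,0), (1,2,1)
PSO (12): (0,0,0), (0,0,1), (0,1,0), (0,1,1), (0,2,0), (0,2,1), (1,0,0), (1,0,1), (1,1,0), (1,1,1), (1,2,0), (1,2,1)
target (0,0,0) ∈ {SC,TSO,PSO}

SC:yes TSO:yes PSO:yes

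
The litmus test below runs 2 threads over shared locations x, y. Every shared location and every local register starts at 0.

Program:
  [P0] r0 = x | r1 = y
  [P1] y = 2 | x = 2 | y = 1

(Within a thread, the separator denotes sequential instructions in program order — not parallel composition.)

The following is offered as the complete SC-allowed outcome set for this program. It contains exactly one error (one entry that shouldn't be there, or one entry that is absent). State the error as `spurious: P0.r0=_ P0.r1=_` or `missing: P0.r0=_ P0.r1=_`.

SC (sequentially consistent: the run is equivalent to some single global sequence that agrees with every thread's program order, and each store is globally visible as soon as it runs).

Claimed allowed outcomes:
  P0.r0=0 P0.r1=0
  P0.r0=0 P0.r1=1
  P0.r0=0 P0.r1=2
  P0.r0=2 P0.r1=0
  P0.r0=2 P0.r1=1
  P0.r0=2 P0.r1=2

outcome vector order: (P0.r0,P0.r1)
under SC → 00 01 02 21 22
claimed∖SC = {20}

spurious: P0.r0=2 P0.r1=0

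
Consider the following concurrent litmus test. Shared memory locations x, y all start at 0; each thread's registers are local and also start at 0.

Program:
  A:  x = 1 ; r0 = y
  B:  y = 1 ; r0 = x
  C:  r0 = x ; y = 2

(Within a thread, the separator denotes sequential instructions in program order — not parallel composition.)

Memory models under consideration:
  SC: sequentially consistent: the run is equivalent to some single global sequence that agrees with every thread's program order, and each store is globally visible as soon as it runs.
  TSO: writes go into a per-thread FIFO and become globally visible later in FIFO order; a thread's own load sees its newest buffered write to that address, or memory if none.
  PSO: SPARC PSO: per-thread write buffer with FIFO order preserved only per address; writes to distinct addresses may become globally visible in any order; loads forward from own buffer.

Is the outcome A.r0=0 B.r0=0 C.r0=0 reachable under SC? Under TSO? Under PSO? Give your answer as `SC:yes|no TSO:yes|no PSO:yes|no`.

SC:no TSO:yes PSO:yes

outcome vector order: (A.r0,B.r0,C.r0)
under SC → 010 011 100 101 110 111 200 201 210 211
under TSO → 000 001 010 011 100 101 110 111 200 201 210 211
under PSO → 000 001 010 011 100 101 110 111 200 201 210 211
target 000 ∈ {TSO,PSO}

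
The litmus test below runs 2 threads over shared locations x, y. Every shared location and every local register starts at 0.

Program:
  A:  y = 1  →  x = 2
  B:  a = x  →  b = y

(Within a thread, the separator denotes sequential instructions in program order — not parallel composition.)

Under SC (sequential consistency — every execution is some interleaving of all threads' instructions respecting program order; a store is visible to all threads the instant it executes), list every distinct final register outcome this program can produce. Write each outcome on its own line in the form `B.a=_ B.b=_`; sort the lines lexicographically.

outcome vector order: (B.a,B.b)
|SC outcomes| = 3

B.a=0 B.b=0
B.a=0 B.b=1
B.a=2 B.b=1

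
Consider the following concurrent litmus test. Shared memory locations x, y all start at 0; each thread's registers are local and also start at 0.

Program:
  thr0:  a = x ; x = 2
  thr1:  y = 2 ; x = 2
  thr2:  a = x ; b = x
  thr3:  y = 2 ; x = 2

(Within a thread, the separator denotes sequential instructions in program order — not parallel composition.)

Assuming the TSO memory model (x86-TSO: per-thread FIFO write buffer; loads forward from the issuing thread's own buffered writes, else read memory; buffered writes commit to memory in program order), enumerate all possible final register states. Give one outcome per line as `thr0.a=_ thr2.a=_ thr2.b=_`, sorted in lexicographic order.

thr0.a=0 thr2.a=0 thr2.b=0
thr0.a=0 thr2.a=0 thr2.b=2
thr0.a=0 thr2.a=2 thr2.b=2
thr0.a=2 thr2.a=0 thr2.b=0
thr0.a=2 thr2.a=0 thr2.b=2
thr0.a=2 thr2.a=2 thr2.b=2

outcome vector order: (thr0.a,thr2.a,thr2.b)
|TSO outcomes| = 6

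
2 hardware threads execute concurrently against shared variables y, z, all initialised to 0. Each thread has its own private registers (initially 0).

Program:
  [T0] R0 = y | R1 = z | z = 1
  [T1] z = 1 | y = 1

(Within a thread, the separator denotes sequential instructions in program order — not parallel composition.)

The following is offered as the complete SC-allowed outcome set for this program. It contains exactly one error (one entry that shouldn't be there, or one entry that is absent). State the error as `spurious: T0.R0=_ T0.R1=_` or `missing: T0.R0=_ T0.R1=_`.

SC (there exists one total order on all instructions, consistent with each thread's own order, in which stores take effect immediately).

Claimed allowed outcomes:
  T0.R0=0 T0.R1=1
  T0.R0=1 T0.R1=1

outcome vector order: (T0.R0,T0.R1)
SC (3): 00; 01; 11
SC∖claimed = {00}

missing: T0.R0=0 T0.R1=0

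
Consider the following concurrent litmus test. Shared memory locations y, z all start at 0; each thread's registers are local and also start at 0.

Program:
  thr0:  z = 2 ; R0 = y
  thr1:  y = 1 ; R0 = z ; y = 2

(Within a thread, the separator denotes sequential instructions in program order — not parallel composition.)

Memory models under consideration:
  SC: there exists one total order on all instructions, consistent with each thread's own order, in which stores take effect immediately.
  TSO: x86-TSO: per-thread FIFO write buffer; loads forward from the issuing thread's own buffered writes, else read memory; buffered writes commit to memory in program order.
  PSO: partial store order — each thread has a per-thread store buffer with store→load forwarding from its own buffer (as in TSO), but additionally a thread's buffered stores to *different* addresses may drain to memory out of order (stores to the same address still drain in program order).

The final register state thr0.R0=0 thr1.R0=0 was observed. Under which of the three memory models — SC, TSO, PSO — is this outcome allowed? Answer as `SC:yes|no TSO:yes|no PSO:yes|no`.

outcome vector order: (thr0.R0,thr1.R0)
under SC → <0 2>, <1 0>, <1 2>, <2 0>, <2 2>
under TSO → <0 0>, <0 2>, <1 0>, <1 2>, <2 0>, <2 2>
under PSO → <0 0>, <0 2>, <1 0>, <1 2>, <2 0>, <2 2>
target <0 0> ∈ {TSO,PSO}

SC:no TSO:yes PSO:yes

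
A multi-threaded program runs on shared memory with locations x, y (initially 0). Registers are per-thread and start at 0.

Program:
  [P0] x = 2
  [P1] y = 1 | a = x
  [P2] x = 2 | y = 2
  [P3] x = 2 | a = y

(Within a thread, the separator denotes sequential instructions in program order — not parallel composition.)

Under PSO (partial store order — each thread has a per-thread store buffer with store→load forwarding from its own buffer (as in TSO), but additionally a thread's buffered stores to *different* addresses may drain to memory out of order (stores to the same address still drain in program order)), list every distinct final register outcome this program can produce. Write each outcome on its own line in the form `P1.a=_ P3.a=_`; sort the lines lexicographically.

outcome vector order: (P1.a,P3.a)
|PSO outcomes| = 6

P1.a=0 P3.a=0
P1.a=0 P3.a=1
P1.a=0 P3.a=2
P1.a=2 P3.a=0
P1.a=2 P3.a=1
P1.a=2 P3.a=2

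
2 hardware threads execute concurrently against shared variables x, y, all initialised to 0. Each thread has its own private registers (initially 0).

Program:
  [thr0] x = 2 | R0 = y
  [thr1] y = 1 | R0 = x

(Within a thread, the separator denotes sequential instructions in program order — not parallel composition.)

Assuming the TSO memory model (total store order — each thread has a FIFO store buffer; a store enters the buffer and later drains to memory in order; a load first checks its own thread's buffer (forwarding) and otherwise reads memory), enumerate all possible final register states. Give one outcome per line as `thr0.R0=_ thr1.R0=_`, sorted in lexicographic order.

thr0.R0=0 thr1.R0=0
thr0.R0=0 thr1.R0=2
thr0.R0=1 thr1.R0=0
thr0.R0=1 thr1.R0=2

outcome vector order: (thr0.R0,thr1.R0)
|TSO outcomes| = 4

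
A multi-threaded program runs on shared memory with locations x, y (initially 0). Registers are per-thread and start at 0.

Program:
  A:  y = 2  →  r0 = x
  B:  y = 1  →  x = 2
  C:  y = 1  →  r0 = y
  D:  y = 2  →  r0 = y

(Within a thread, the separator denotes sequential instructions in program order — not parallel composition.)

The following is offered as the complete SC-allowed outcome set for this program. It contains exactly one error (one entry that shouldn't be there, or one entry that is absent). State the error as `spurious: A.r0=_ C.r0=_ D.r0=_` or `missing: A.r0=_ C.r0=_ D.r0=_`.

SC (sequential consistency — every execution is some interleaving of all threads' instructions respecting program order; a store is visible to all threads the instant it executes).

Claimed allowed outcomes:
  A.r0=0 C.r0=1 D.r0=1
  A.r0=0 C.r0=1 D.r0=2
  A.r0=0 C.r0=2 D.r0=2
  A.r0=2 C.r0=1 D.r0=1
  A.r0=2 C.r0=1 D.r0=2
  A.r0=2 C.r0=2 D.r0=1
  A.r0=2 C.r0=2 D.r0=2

missing: A.r0=0 C.r0=2 D.r0=1

outcome vector order: (A.r0,C.r0,D.r0)
SC (8): 011, 012, 021, 022, 211, 212, 221, 222
SC∖claimed = {021}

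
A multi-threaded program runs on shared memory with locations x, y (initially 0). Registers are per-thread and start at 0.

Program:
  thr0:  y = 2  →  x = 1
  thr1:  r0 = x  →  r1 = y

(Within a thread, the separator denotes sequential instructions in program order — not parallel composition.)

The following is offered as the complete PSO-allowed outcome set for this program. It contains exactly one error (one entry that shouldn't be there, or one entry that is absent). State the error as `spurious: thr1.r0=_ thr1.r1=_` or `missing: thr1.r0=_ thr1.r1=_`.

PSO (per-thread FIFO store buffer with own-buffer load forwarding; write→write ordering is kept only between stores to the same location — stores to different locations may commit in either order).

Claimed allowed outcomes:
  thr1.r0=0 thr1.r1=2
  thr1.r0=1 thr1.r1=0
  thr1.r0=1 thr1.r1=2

outcome vector order: (thr1.r0,thr1.r1)
under PSO → (0,0), (0,2), (1,0), (1,2)
PSO∖claimed = {(0,0)}

missing: thr1.r0=0 thr1.r1=0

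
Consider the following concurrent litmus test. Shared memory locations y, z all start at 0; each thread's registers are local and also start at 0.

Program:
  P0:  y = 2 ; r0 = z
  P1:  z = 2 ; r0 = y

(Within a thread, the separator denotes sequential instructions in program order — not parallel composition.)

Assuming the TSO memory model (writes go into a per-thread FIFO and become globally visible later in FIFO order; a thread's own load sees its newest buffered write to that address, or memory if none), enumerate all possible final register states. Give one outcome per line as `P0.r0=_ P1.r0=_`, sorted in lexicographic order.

P0.r0=0 P1.r0=0
P0.r0=0 P1.r0=2
P0.r0=2 P1.r0=0
P0.r0=2 P1.r0=2

outcome vector order: (P0.r0,P1.r0)
|TSO outcomes| = 4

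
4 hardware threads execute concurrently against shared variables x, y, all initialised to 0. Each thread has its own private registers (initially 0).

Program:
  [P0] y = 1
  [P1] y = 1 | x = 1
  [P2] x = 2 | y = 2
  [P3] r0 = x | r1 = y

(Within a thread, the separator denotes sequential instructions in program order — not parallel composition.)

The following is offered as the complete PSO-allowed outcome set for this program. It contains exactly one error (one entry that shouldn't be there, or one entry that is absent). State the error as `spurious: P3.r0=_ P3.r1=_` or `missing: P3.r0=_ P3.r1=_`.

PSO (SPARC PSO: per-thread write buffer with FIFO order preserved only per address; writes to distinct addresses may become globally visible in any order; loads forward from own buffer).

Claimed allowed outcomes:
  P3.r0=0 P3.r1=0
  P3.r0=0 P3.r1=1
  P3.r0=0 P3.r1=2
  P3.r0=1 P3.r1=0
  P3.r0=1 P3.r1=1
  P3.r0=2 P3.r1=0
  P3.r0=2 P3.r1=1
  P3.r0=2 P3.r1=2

missing: P3.r0=1 P3.r1=2

outcome vector order: (P3.r0,P3.r1)
PSO: 9 outcomes — {00; 01; 02; 10; 11; 12; 20; 21; 22}
PSO∖claimed = {12}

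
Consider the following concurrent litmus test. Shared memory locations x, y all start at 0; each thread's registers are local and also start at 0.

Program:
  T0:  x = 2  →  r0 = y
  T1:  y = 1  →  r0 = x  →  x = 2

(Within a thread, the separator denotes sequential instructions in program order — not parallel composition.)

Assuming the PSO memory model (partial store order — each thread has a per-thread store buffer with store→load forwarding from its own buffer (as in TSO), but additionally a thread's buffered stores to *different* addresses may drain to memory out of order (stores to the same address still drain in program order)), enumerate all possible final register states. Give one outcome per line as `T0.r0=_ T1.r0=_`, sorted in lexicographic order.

T0.r0=0 T1.r0=0
T0.r0=0 T1.r0=2
T0.r0=1 T1.r0=0
T0.r0=1 T1.r0=2

outcome vector order: (T0.r0,T1.r0)
|PSO outcomes| = 4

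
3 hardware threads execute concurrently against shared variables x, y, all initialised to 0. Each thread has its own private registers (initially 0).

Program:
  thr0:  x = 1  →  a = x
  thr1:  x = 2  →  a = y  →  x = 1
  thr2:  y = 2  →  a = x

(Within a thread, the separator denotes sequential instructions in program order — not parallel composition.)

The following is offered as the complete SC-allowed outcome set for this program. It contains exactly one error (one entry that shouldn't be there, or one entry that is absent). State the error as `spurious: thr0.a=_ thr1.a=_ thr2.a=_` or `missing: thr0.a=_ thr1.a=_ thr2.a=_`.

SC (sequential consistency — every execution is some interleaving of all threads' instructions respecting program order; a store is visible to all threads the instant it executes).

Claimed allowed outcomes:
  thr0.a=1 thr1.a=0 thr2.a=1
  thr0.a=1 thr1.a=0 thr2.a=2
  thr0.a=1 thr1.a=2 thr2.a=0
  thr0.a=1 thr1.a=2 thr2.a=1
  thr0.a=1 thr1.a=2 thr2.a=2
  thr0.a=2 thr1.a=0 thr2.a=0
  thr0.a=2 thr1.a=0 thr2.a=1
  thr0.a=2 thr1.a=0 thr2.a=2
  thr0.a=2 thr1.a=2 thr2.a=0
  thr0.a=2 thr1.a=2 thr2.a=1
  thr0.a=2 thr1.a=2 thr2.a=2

outcome vector order: (thr0.a,thr1.a,thr2.a)
[SC] allowed = {(1,0,1) (1,0,2) (1,2,0) (1,2,1) (1,2,2) (2,0,1) (2,0,2) (2,2,0) (2,2,1) (2,2,2)}
claimed∖SC = {(2,0,0)}

spurious: thr0.a=2 thr1.a=0 thr2.a=0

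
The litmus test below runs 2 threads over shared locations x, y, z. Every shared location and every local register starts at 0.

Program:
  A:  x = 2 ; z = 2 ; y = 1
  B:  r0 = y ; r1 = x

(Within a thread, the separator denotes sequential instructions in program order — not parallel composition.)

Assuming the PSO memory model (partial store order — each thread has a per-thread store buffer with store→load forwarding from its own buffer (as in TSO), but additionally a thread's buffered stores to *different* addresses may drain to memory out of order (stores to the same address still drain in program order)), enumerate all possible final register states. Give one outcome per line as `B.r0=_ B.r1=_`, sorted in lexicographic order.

B.r0=0 B.r1=0
B.r0=0 B.r1=2
B.r0=1 B.r1=0
B.r0=1 B.r1=2

outcome vector order: (B.r0,B.r1)
|PSO outcomes| = 4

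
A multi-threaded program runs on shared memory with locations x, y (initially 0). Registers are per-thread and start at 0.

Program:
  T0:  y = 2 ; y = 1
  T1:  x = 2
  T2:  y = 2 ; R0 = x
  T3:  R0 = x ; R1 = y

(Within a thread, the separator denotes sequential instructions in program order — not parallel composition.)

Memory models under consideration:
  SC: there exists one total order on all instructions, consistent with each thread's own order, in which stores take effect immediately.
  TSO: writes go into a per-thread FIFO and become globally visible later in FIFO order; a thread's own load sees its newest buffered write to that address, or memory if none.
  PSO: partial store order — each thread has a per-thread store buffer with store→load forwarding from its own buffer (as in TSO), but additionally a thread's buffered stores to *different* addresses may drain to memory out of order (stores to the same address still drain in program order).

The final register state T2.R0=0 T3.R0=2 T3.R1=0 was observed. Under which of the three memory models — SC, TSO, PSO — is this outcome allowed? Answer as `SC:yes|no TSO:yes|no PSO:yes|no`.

SC:no TSO:yes PSO:yes

outcome vector order: (T2.R0,T3.R0,T3.R1)
under SC → 000 001 002 021 022 200 201 202 220 221 222
under TSO → 000 001 002 020 021 022 200 201 202 220 221 222
under PSO → 000 001 002 020 021 022 200 201 202 220 221 222
target 020 ∈ {TSO,PSO}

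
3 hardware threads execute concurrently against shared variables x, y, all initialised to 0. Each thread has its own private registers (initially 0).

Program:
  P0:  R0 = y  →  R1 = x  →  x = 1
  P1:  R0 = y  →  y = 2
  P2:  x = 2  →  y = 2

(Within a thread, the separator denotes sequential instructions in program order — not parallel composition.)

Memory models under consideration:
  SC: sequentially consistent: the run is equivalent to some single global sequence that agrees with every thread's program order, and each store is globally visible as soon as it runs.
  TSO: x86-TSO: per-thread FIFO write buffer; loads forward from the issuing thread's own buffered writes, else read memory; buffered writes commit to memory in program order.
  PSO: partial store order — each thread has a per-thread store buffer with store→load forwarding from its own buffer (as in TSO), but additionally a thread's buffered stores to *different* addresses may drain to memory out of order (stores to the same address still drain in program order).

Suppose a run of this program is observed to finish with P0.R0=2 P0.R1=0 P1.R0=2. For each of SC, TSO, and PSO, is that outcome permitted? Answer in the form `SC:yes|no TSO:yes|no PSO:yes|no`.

SC:no TSO:no PSO:yes

outcome vector order: (P0.R0,P0.R1,P1.R0)
under SC → (0,0,0), (0,0,2), (0,2,0), (0,2,2), (2,0,0), (2,2,0), (2,2,2)
under TSO → (0,0,0), (0,0,2), (0,2,0), (0,2,2), (2,0,0), (2,2,0), (2,2,2)
under PSO → (0,0,0), (0,0,2), (0,2,0), (0,2,2), (2,0,0), (2,0,2), (2,2,0), (2,2,2)
target (2,0,2) ∈ {PSO}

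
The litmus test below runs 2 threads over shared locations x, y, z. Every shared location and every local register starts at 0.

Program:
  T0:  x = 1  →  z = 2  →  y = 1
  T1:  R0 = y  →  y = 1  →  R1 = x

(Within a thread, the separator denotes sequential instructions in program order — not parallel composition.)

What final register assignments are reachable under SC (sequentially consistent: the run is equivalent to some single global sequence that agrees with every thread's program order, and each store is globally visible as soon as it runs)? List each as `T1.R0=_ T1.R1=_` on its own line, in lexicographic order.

T1.R0=0 T1.R1=0
T1.R0=0 T1.R1=1
T1.R0=1 T1.R1=1

outcome vector order: (T1.R0,T1.R1)
|SC outcomes| = 3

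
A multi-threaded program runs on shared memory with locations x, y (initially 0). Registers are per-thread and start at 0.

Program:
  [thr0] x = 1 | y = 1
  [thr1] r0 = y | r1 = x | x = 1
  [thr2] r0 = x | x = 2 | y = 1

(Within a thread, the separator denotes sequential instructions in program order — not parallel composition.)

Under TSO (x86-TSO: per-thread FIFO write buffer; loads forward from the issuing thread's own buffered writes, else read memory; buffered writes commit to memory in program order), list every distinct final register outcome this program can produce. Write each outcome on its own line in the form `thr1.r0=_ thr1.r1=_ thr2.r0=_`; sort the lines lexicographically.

outcome vector order: (thr1.r0,thr1.r1,thr2.r0)
|TSO outcomes| = 10

thr1.r0=0 thr1.r1=0 thr2.r0=0
thr1.r0=0 thr1.r1=0 thr2.r0=1
thr1.r0=0 thr1.r1=1 thr2.r0=0
thr1.r0=0 thr1.r1=1 thr2.r0=1
thr1.r0=0 thr1.r1=2 thr2.r0=0
thr1.r0=0 thr1.r1=2 thr2.r0=1
thr1.r0=1 thr1.r1=1 thr2.r0=0
thr1.r0=1 thr1.r1=1 thr2.r0=1
thr1.r0=1 thr1.r1=2 thr2.r0=0
thr1.r0=1 thr1.r1=2 thr2.r0=1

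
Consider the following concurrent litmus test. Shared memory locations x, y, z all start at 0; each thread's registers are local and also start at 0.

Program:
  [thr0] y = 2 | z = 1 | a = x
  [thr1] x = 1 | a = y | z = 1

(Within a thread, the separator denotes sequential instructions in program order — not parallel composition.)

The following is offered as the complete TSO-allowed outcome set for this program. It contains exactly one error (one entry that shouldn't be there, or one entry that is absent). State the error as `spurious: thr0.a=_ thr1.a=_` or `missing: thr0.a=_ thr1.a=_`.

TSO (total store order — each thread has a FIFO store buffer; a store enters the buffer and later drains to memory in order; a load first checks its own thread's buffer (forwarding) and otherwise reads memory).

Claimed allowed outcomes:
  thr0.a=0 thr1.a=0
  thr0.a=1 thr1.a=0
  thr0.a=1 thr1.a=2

outcome vector order: (thr0.a,thr1.a)
TSO (4): 00, 02, 10, 12
TSO∖claimed = {02}

missing: thr0.a=0 thr1.a=2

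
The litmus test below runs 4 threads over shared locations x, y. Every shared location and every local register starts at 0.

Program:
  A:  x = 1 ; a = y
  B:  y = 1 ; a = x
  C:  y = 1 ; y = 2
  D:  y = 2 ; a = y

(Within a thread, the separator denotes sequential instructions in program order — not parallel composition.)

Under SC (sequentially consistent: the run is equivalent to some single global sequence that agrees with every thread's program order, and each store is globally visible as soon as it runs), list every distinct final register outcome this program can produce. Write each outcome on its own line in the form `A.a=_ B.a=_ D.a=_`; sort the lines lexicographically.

A.a=0 B.a=1 D.a=1
A.a=0 B.a=1 D.a=2
A.a=1 B.a=0 D.a=1
A.a=1 B.a=0 D.a=2
A.a=1 B.a=1 D.a=1
A.a=1 B.a=1 D.a=2
A.a=2 B.a=0 D.a=1
A.a=2 B.a=0 D.a=2
A.a=2 B.a=1 D.a=1
A.a=2 B.a=1 D.a=2

outcome vector order: (A.a,B.a,D.a)
|SC outcomes| = 10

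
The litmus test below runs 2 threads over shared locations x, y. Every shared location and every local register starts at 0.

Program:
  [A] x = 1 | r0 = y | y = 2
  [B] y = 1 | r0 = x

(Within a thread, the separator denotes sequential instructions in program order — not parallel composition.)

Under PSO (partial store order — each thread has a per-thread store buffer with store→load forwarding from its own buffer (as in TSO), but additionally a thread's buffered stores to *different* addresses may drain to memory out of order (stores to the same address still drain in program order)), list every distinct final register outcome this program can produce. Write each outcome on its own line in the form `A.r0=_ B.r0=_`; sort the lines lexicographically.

outcome vector order: (A.r0,B.r0)
|PSO outcomes| = 4

A.r0=0 B.r0=0
A.r0=0 B.r0=1
A.r0=1 B.r0=0
A.r0=1 B.r0=1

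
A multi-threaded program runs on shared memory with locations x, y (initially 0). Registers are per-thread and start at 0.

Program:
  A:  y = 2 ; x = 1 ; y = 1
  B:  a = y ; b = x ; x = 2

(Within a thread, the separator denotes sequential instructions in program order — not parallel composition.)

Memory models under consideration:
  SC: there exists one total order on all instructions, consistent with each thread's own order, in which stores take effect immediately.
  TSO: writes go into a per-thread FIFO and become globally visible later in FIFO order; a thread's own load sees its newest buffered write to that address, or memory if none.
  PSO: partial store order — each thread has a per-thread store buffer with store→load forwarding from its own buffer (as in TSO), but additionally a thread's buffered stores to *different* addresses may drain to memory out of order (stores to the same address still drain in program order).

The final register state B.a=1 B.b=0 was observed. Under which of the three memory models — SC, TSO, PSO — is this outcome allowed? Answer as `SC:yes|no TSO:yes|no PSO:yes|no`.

SC:no TSO:no PSO:yes

outcome vector order: (B.a,B.b)
SC: 5 outcomes — {0/0, 0/1, 1/1, 2/0, 2/1}
TSO: 5 outcomes — {0/0, 0/1, 1/1, 2/0, 2/1}
PSO: 6 outcomes — {0/0, 0/1, 1/0, 1/1, 2/0, 2/1}
target 1/0 ∈ {PSO}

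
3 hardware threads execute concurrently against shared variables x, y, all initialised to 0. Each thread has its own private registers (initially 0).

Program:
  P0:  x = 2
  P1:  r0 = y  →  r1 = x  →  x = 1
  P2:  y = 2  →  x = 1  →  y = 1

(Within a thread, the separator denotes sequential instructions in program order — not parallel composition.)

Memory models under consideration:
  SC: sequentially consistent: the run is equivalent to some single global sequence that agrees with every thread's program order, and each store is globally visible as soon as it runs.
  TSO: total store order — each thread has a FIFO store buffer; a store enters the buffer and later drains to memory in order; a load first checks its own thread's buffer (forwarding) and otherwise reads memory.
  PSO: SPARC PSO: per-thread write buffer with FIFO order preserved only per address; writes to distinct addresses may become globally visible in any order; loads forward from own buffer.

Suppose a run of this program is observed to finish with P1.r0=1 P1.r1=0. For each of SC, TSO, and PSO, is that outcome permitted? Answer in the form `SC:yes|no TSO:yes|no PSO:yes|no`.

outcome vector order: (P1.r0,P1.r1)
SC (8): 00 01 02 11 12 20 21 22
TSO (8): 00 01 02 11 12 20 21 22
PSO (9): 00 01 02 10 11 12 20 21 22
target 10 ∈ {PSO}

SC:no TSO:no PSO:yes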